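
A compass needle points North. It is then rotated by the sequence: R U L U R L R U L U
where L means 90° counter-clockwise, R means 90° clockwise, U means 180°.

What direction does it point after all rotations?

Start: North
  R (right (90° clockwise)) -> East
  U (U-turn (180°)) -> West
  L (left (90° counter-clockwise)) -> South
  U (U-turn (180°)) -> North
  R (right (90° clockwise)) -> East
  L (left (90° counter-clockwise)) -> North
  R (right (90° clockwise)) -> East
  U (U-turn (180°)) -> West
  L (left (90° counter-clockwise)) -> South
  U (U-turn (180°)) -> North
Final: North

Answer: Final heading: North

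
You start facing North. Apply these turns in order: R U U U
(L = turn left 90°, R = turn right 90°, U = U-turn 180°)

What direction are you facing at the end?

Answer: Final heading: West

Derivation:
Start: North
  R (right (90° clockwise)) -> East
  U (U-turn (180°)) -> West
  U (U-turn (180°)) -> East
  U (U-turn (180°)) -> West
Final: West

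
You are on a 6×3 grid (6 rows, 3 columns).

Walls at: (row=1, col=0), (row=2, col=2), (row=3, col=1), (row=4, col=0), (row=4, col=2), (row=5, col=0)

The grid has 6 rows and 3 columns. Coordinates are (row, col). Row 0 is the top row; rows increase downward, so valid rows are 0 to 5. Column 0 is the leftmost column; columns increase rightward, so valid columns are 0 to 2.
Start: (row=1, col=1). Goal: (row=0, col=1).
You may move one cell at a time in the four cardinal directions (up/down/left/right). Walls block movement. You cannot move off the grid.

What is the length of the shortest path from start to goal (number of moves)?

BFS from (row=1, col=1) until reaching (row=0, col=1):
  Distance 0: (row=1, col=1)
  Distance 1: (row=0, col=1), (row=1, col=2), (row=2, col=1)  <- goal reached here
One shortest path (1 moves): (row=1, col=1) -> (row=0, col=1)

Answer: Shortest path length: 1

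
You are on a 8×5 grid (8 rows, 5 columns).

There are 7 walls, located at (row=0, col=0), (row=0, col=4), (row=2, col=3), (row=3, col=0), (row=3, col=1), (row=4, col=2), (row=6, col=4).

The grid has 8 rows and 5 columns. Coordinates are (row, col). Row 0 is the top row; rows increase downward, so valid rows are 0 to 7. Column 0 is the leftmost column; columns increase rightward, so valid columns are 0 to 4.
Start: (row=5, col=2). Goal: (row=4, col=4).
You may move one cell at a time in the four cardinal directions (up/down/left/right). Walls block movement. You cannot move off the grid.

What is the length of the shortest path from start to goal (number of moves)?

Answer: Shortest path length: 3

Derivation:
BFS from (row=5, col=2) until reaching (row=4, col=4):
  Distance 0: (row=5, col=2)
  Distance 1: (row=5, col=1), (row=5, col=3), (row=6, col=2)
  Distance 2: (row=4, col=1), (row=4, col=3), (row=5, col=0), (row=5, col=4), (row=6, col=1), (row=6, col=3), (row=7, col=2)
  Distance 3: (row=3, col=3), (row=4, col=0), (row=4, col=4), (row=6, col=0), (row=7, col=1), (row=7, col=3)  <- goal reached here
One shortest path (3 moves): (row=5, col=2) -> (row=5, col=3) -> (row=5, col=4) -> (row=4, col=4)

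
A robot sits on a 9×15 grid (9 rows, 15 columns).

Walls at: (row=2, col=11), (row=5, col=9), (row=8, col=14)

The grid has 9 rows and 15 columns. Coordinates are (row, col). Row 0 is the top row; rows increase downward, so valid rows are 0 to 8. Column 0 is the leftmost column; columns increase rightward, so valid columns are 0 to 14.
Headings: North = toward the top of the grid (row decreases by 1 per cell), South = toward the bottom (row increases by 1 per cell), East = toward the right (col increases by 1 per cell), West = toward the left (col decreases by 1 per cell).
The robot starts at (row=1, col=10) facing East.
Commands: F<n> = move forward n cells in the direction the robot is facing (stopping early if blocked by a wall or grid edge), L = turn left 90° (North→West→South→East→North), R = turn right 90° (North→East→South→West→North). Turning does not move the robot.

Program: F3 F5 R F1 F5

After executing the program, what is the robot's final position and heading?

Start: (row=1, col=10), facing East
  F3: move forward 3, now at (row=1, col=13)
  F5: move forward 1/5 (blocked), now at (row=1, col=14)
  R: turn right, now facing South
  F1: move forward 1, now at (row=2, col=14)
  F5: move forward 5, now at (row=7, col=14)
Final: (row=7, col=14), facing South

Answer: Final position: (row=7, col=14), facing South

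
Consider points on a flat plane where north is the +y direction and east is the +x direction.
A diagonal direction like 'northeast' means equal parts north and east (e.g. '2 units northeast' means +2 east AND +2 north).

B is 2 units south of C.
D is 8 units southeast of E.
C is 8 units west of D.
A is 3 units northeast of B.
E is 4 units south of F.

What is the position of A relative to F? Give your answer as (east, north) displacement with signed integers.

Answer: A is at (east=3, north=-11) relative to F.

Derivation:
Place F at the origin (east=0, north=0).
  E is 4 units south of F: delta (east=+0, north=-4); E at (east=0, north=-4).
  D is 8 units southeast of E: delta (east=+8, north=-8); D at (east=8, north=-12).
  C is 8 units west of D: delta (east=-8, north=+0); C at (east=0, north=-12).
  B is 2 units south of C: delta (east=+0, north=-2); B at (east=0, north=-14).
  A is 3 units northeast of B: delta (east=+3, north=+3); A at (east=3, north=-11).
Therefore A relative to F: (east=3, north=-11).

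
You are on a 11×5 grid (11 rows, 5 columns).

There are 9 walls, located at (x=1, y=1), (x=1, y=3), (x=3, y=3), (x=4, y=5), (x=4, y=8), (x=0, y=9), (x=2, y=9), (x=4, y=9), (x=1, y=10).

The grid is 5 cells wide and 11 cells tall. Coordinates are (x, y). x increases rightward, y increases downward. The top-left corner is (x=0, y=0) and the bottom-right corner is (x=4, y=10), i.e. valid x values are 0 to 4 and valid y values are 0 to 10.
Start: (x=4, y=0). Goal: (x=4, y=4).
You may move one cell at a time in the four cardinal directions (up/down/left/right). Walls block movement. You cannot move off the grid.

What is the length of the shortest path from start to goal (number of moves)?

Answer: Shortest path length: 4

Derivation:
BFS from (x=4, y=0) until reaching (x=4, y=4):
  Distance 0: (x=4, y=0)
  Distance 1: (x=3, y=0), (x=4, y=1)
  Distance 2: (x=2, y=0), (x=3, y=1), (x=4, y=2)
  Distance 3: (x=1, y=0), (x=2, y=1), (x=3, y=2), (x=4, y=3)
  Distance 4: (x=0, y=0), (x=2, y=2), (x=4, y=4)  <- goal reached here
One shortest path (4 moves): (x=4, y=0) -> (x=4, y=1) -> (x=4, y=2) -> (x=4, y=3) -> (x=4, y=4)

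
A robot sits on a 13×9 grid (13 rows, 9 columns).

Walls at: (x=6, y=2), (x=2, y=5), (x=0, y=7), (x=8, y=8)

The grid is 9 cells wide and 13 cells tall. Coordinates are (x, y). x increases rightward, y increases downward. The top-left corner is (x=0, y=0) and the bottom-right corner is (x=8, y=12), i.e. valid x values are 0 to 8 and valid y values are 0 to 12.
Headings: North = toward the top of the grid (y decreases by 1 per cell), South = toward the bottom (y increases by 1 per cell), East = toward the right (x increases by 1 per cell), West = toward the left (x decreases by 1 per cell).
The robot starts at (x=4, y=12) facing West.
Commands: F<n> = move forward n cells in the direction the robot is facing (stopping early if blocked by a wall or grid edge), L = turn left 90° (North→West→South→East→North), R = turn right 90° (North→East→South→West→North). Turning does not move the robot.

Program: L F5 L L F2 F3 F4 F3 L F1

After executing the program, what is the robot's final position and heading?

Answer: Final position: (x=3, y=0), facing West

Derivation:
Start: (x=4, y=12), facing West
  L: turn left, now facing South
  F5: move forward 0/5 (blocked), now at (x=4, y=12)
  L: turn left, now facing East
  L: turn left, now facing North
  F2: move forward 2, now at (x=4, y=10)
  F3: move forward 3, now at (x=4, y=7)
  F4: move forward 4, now at (x=4, y=3)
  F3: move forward 3, now at (x=4, y=0)
  L: turn left, now facing West
  F1: move forward 1, now at (x=3, y=0)
Final: (x=3, y=0), facing West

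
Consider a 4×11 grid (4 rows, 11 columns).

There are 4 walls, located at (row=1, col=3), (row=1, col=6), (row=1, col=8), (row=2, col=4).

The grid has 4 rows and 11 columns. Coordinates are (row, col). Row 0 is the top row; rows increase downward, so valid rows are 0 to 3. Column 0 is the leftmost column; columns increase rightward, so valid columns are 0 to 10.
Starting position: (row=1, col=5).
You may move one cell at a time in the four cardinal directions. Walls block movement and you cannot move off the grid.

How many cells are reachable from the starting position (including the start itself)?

Answer: Reachable cells: 40

Derivation:
BFS flood-fill from (row=1, col=5):
  Distance 0: (row=1, col=5)
  Distance 1: (row=0, col=5), (row=1, col=4), (row=2, col=5)
  Distance 2: (row=0, col=4), (row=0, col=6), (row=2, col=6), (row=3, col=5)
  Distance 3: (row=0, col=3), (row=0, col=7), (row=2, col=7), (row=3, col=4), (row=3, col=6)
  Distance 4: (row=0, col=2), (row=0, col=8), (row=1, col=7), (row=2, col=8), (row=3, col=3), (row=3, col=7)
  Distance 5: (row=0, col=1), (row=0, col=9), (row=1, col=2), (row=2, col=3), (row=2, col=9), (row=3, col=2), (row=3, col=8)
  Distance 6: (row=0, col=0), (row=0, col=10), (row=1, col=1), (row=1, col=9), (row=2, col=2), (row=2, col=10), (row=3, col=1), (row=3, col=9)
  Distance 7: (row=1, col=0), (row=1, col=10), (row=2, col=1), (row=3, col=0), (row=3, col=10)
  Distance 8: (row=2, col=0)
Total reachable: 40 (grid has 40 open cells total)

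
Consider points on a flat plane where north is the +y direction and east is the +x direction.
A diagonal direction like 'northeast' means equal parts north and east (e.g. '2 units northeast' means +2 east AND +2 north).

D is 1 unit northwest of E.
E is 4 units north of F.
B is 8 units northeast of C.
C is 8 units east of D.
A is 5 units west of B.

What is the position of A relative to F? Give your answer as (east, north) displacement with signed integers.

Place F at the origin (east=0, north=0).
  E is 4 units north of F: delta (east=+0, north=+4); E at (east=0, north=4).
  D is 1 unit northwest of E: delta (east=-1, north=+1); D at (east=-1, north=5).
  C is 8 units east of D: delta (east=+8, north=+0); C at (east=7, north=5).
  B is 8 units northeast of C: delta (east=+8, north=+8); B at (east=15, north=13).
  A is 5 units west of B: delta (east=-5, north=+0); A at (east=10, north=13).
Therefore A relative to F: (east=10, north=13).

Answer: A is at (east=10, north=13) relative to F.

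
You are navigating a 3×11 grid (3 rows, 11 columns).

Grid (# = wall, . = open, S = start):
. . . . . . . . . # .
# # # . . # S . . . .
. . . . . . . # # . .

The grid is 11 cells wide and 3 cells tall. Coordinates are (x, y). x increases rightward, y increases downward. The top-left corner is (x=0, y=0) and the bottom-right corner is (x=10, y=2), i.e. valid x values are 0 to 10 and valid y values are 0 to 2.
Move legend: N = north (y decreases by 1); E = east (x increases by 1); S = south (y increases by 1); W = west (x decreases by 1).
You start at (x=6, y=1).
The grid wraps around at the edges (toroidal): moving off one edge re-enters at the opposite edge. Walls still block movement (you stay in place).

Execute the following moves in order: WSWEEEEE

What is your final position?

Start: (x=6, y=1)
  W (west): blocked, stay at (x=6, y=1)
  S (south): (x=6, y=1) -> (x=6, y=2)
  W (west): (x=6, y=2) -> (x=5, y=2)
  E (east): (x=5, y=2) -> (x=6, y=2)
  [×4]E (east): blocked, stay at (x=6, y=2)
Final: (x=6, y=2)

Answer: Final position: (x=6, y=2)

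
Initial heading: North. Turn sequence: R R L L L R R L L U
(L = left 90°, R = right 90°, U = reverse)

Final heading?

Start: North
  R (right (90° clockwise)) -> East
  R (right (90° clockwise)) -> South
  L (left (90° counter-clockwise)) -> East
  L (left (90° counter-clockwise)) -> North
  L (left (90° counter-clockwise)) -> West
  R (right (90° clockwise)) -> North
  R (right (90° clockwise)) -> East
  L (left (90° counter-clockwise)) -> North
  L (left (90° counter-clockwise)) -> West
  U (U-turn (180°)) -> East
Final: East

Answer: Final heading: East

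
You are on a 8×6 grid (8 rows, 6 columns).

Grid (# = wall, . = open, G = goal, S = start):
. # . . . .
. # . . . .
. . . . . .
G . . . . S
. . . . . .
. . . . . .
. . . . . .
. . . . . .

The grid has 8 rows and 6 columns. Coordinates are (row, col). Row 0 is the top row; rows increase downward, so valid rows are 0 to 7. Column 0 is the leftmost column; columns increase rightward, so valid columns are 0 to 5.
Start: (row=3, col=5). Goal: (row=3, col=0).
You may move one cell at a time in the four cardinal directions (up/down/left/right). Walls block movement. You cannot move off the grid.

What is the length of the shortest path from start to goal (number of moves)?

Answer: Shortest path length: 5

Derivation:
BFS from (row=3, col=5) until reaching (row=3, col=0):
  Distance 0: (row=3, col=5)
  Distance 1: (row=2, col=5), (row=3, col=4), (row=4, col=5)
  Distance 2: (row=1, col=5), (row=2, col=4), (row=3, col=3), (row=4, col=4), (row=5, col=5)
  Distance 3: (row=0, col=5), (row=1, col=4), (row=2, col=3), (row=3, col=2), (row=4, col=3), (row=5, col=4), (row=6, col=5)
  Distance 4: (row=0, col=4), (row=1, col=3), (row=2, col=2), (row=3, col=1), (row=4, col=2), (row=5, col=3), (row=6, col=4), (row=7, col=5)
  Distance 5: (row=0, col=3), (row=1, col=2), (row=2, col=1), (row=3, col=0), (row=4, col=1), (row=5, col=2), (row=6, col=3), (row=7, col=4)  <- goal reached here
One shortest path (5 moves): (row=3, col=5) -> (row=3, col=4) -> (row=3, col=3) -> (row=3, col=2) -> (row=3, col=1) -> (row=3, col=0)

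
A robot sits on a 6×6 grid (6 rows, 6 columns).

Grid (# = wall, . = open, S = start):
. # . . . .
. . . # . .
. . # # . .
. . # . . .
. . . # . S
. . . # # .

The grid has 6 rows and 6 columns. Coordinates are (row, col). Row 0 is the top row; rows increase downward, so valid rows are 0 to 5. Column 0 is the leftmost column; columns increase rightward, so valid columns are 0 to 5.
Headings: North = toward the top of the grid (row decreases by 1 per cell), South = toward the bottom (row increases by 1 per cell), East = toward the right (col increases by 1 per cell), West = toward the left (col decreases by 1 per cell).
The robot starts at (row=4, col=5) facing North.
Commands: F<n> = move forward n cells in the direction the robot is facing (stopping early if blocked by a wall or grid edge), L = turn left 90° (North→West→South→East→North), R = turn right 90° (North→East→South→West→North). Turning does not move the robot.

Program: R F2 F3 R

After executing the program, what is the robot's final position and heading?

Answer: Final position: (row=4, col=5), facing South

Derivation:
Start: (row=4, col=5), facing North
  R: turn right, now facing East
  F2: move forward 0/2 (blocked), now at (row=4, col=5)
  F3: move forward 0/3 (blocked), now at (row=4, col=5)
  R: turn right, now facing South
Final: (row=4, col=5), facing South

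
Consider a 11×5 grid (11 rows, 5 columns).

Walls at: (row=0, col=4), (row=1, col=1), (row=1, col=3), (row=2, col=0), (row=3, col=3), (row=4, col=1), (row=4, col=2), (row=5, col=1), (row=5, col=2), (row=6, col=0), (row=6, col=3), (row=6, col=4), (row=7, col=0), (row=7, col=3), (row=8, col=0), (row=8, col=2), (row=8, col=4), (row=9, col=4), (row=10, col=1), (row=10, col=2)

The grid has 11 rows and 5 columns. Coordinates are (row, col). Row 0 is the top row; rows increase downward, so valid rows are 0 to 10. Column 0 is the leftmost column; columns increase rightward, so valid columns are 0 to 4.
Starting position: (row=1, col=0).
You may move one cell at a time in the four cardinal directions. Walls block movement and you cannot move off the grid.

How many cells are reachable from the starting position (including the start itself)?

BFS flood-fill from (row=1, col=0):
  Distance 0: (row=1, col=0)
  Distance 1: (row=0, col=0)
  Distance 2: (row=0, col=1)
  Distance 3: (row=0, col=2)
  Distance 4: (row=0, col=3), (row=1, col=2)
  Distance 5: (row=2, col=2)
  Distance 6: (row=2, col=1), (row=2, col=3), (row=3, col=2)
  Distance 7: (row=2, col=4), (row=3, col=1)
  Distance 8: (row=1, col=4), (row=3, col=0), (row=3, col=4)
  Distance 9: (row=4, col=0), (row=4, col=4)
  Distance 10: (row=4, col=3), (row=5, col=0), (row=5, col=4)
  Distance 11: (row=5, col=3)
Total reachable: 21 (grid has 35 open cells total)

Answer: Reachable cells: 21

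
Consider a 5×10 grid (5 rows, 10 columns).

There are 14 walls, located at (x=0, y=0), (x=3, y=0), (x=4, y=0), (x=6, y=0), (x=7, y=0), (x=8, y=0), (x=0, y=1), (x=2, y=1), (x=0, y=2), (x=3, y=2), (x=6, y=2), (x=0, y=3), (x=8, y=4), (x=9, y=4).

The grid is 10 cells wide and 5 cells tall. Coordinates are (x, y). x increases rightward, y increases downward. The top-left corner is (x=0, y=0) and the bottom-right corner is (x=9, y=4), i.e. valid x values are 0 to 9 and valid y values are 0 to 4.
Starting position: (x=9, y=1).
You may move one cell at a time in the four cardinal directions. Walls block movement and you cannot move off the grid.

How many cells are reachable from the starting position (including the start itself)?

BFS flood-fill from (x=9, y=1):
  Distance 0: (x=9, y=1)
  Distance 1: (x=9, y=0), (x=8, y=1), (x=9, y=2)
  Distance 2: (x=7, y=1), (x=8, y=2), (x=9, y=3)
  Distance 3: (x=6, y=1), (x=7, y=2), (x=8, y=3)
  Distance 4: (x=5, y=1), (x=7, y=3)
  Distance 5: (x=5, y=0), (x=4, y=1), (x=5, y=2), (x=6, y=3), (x=7, y=4)
  Distance 6: (x=3, y=1), (x=4, y=2), (x=5, y=3), (x=6, y=4)
  Distance 7: (x=4, y=3), (x=5, y=4)
  Distance 8: (x=3, y=3), (x=4, y=4)
  Distance 9: (x=2, y=3), (x=3, y=4)
  Distance 10: (x=2, y=2), (x=1, y=3), (x=2, y=4)
  Distance 11: (x=1, y=2), (x=1, y=4)
  Distance 12: (x=1, y=1), (x=0, y=4)
  Distance 13: (x=1, y=0)
  Distance 14: (x=2, y=0)
Total reachable: 36 (grid has 36 open cells total)

Answer: Reachable cells: 36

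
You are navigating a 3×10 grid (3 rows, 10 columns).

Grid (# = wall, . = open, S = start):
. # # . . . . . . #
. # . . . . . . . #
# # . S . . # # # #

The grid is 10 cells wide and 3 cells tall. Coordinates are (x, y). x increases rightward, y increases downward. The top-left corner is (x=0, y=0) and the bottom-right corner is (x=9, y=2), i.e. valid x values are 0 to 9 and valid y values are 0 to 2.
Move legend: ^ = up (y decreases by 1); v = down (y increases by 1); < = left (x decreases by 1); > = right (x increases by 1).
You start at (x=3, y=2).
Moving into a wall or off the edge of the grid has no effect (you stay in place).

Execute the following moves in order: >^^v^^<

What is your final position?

Start: (x=3, y=2)
  > (right): (x=3, y=2) -> (x=4, y=2)
  ^ (up): (x=4, y=2) -> (x=4, y=1)
  ^ (up): (x=4, y=1) -> (x=4, y=0)
  v (down): (x=4, y=0) -> (x=4, y=1)
  ^ (up): (x=4, y=1) -> (x=4, y=0)
  ^ (up): blocked, stay at (x=4, y=0)
  < (left): (x=4, y=0) -> (x=3, y=0)
Final: (x=3, y=0)

Answer: Final position: (x=3, y=0)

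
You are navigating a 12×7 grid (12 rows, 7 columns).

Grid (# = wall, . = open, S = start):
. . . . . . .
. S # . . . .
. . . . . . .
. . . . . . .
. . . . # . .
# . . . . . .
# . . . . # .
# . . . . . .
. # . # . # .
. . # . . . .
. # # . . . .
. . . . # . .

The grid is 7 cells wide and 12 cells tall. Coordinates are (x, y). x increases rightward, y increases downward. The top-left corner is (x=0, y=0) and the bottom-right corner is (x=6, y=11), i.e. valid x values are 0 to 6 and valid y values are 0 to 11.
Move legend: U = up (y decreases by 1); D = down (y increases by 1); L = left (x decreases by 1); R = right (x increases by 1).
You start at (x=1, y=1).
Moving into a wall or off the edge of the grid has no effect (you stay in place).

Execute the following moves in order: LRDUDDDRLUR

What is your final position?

Start: (x=1, y=1)
  L (left): (x=1, y=1) -> (x=0, y=1)
  R (right): (x=0, y=1) -> (x=1, y=1)
  D (down): (x=1, y=1) -> (x=1, y=2)
  U (up): (x=1, y=2) -> (x=1, y=1)
  D (down): (x=1, y=1) -> (x=1, y=2)
  D (down): (x=1, y=2) -> (x=1, y=3)
  D (down): (x=1, y=3) -> (x=1, y=4)
  R (right): (x=1, y=4) -> (x=2, y=4)
  L (left): (x=2, y=4) -> (x=1, y=4)
  U (up): (x=1, y=4) -> (x=1, y=3)
  R (right): (x=1, y=3) -> (x=2, y=3)
Final: (x=2, y=3)

Answer: Final position: (x=2, y=3)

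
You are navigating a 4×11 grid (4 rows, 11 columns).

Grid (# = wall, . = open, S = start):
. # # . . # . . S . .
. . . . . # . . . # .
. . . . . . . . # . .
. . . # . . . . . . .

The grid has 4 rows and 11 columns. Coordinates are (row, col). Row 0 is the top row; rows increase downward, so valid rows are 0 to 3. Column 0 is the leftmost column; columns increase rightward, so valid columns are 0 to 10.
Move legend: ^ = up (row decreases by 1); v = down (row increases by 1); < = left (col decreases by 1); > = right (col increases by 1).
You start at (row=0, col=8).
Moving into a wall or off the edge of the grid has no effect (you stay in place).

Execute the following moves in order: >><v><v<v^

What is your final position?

Answer: Final position: (row=0, col=8)

Derivation:
Start: (row=0, col=8)
  > (right): (row=0, col=8) -> (row=0, col=9)
  > (right): (row=0, col=9) -> (row=0, col=10)
  < (left): (row=0, col=10) -> (row=0, col=9)
  v (down): blocked, stay at (row=0, col=9)
  > (right): (row=0, col=9) -> (row=0, col=10)
  < (left): (row=0, col=10) -> (row=0, col=9)
  v (down): blocked, stay at (row=0, col=9)
  < (left): (row=0, col=9) -> (row=0, col=8)
  v (down): (row=0, col=8) -> (row=1, col=8)
  ^ (up): (row=1, col=8) -> (row=0, col=8)
Final: (row=0, col=8)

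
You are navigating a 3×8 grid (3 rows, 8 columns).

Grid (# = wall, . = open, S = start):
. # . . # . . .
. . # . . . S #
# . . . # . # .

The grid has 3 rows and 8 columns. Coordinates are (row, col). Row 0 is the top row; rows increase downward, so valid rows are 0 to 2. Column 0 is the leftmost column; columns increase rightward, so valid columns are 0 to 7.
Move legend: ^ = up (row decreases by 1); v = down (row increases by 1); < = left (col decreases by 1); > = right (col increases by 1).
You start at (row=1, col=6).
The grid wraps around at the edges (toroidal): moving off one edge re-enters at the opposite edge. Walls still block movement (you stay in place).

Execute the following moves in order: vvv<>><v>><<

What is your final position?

Answer: Final position: (row=2, col=5)

Derivation:
Start: (row=1, col=6)
  [×3]v (down): blocked, stay at (row=1, col=6)
  < (left): (row=1, col=6) -> (row=1, col=5)
  > (right): (row=1, col=5) -> (row=1, col=6)
  > (right): blocked, stay at (row=1, col=6)
  < (left): (row=1, col=6) -> (row=1, col=5)
  v (down): (row=1, col=5) -> (row=2, col=5)
  > (right): blocked, stay at (row=2, col=5)
  > (right): blocked, stay at (row=2, col=5)
  < (left): blocked, stay at (row=2, col=5)
  < (left): blocked, stay at (row=2, col=5)
Final: (row=2, col=5)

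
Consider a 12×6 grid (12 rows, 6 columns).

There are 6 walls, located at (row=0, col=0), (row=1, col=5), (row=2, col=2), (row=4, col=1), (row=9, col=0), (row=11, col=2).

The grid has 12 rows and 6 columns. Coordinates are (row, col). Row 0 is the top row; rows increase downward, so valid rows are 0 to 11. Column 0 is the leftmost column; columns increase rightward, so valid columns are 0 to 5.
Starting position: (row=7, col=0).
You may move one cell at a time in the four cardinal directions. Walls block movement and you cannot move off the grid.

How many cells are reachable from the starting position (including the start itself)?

BFS flood-fill from (row=7, col=0):
  Distance 0: (row=7, col=0)
  Distance 1: (row=6, col=0), (row=7, col=1), (row=8, col=0)
  Distance 2: (row=5, col=0), (row=6, col=1), (row=7, col=2), (row=8, col=1)
  Distance 3: (row=4, col=0), (row=5, col=1), (row=6, col=2), (row=7, col=3), (row=8, col=2), (row=9, col=1)
  Distance 4: (row=3, col=0), (row=5, col=2), (row=6, col=3), (row=7, col=4), (row=8, col=3), (row=9, col=2), (row=10, col=1)
  Distance 5: (row=2, col=0), (row=3, col=1), (row=4, col=2), (row=5, col=3), (row=6, col=4), (row=7, col=5), (row=8, col=4), (row=9, col=3), (row=10, col=0), (row=10, col=2), (row=11, col=1)
  Distance 6: (row=1, col=0), (row=2, col=1), (row=3, col=2), (row=4, col=3), (row=5, col=4), (row=6, col=5), (row=8, col=5), (row=9, col=4), (row=10, col=3), (row=11, col=0)
  Distance 7: (row=1, col=1), (row=3, col=3), (row=4, col=4), (row=5, col=5), (row=9, col=5), (row=10, col=4), (row=11, col=3)
  Distance 8: (row=0, col=1), (row=1, col=2), (row=2, col=3), (row=3, col=4), (row=4, col=5), (row=10, col=5), (row=11, col=4)
  Distance 9: (row=0, col=2), (row=1, col=3), (row=2, col=4), (row=3, col=5), (row=11, col=5)
  Distance 10: (row=0, col=3), (row=1, col=4), (row=2, col=5)
  Distance 11: (row=0, col=4)
  Distance 12: (row=0, col=5)
Total reachable: 66 (grid has 66 open cells total)

Answer: Reachable cells: 66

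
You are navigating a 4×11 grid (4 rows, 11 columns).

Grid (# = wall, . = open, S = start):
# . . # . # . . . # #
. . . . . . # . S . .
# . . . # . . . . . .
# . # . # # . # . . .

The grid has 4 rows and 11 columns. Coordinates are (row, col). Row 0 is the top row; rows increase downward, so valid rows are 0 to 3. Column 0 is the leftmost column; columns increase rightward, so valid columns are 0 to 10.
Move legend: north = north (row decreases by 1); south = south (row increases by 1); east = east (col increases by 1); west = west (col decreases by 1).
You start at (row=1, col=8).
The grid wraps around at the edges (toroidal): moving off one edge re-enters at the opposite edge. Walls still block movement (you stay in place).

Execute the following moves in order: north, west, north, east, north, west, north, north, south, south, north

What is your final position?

Start: (row=1, col=8)
  north (north): (row=1, col=8) -> (row=0, col=8)
  west (west): (row=0, col=8) -> (row=0, col=7)
  north (north): blocked, stay at (row=0, col=7)
  east (east): (row=0, col=7) -> (row=0, col=8)
  north (north): (row=0, col=8) -> (row=3, col=8)
  west (west): blocked, stay at (row=3, col=8)
  north (north): (row=3, col=8) -> (row=2, col=8)
  north (north): (row=2, col=8) -> (row=1, col=8)
  south (south): (row=1, col=8) -> (row=2, col=8)
  south (south): (row=2, col=8) -> (row=3, col=8)
  north (north): (row=3, col=8) -> (row=2, col=8)
Final: (row=2, col=8)

Answer: Final position: (row=2, col=8)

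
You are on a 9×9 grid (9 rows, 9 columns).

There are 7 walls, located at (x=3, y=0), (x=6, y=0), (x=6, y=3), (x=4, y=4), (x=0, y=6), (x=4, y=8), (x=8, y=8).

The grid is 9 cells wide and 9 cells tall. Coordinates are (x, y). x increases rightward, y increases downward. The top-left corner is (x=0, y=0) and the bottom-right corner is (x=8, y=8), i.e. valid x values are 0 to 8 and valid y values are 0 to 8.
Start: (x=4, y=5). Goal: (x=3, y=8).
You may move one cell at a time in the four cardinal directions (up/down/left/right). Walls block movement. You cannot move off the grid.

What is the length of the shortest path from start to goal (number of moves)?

Answer: Shortest path length: 4

Derivation:
BFS from (x=4, y=5) until reaching (x=3, y=8):
  Distance 0: (x=4, y=5)
  Distance 1: (x=3, y=5), (x=5, y=5), (x=4, y=6)
  Distance 2: (x=3, y=4), (x=5, y=4), (x=2, y=5), (x=6, y=5), (x=3, y=6), (x=5, y=6), (x=4, y=7)
  Distance 3: (x=3, y=3), (x=5, y=3), (x=2, y=4), (x=6, y=4), (x=1, y=5), (x=7, y=5), (x=2, y=6), (x=6, y=6), (x=3, y=7), (x=5, y=7)
  Distance 4: (x=3, y=2), (x=5, y=2), (x=2, y=3), (x=4, y=3), (x=1, y=4), (x=7, y=4), (x=0, y=5), (x=8, y=5), (x=1, y=6), (x=7, y=6), (x=2, y=7), (x=6, y=7), (x=3, y=8), (x=5, y=8)  <- goal reached here
One shortest path (4 moves): (x=4, y=5) -> (x=3, y=5) -> (x=3, y=6) -> (x=3, y=7) -> (x=3, y=8)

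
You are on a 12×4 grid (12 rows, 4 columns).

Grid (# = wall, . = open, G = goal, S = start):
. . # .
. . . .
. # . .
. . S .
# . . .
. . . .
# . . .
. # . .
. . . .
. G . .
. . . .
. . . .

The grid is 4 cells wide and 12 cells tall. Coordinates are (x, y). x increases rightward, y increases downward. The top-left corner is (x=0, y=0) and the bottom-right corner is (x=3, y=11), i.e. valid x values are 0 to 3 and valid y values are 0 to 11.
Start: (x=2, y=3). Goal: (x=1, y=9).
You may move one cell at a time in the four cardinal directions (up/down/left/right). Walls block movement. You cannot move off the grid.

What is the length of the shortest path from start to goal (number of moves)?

BFS from (x=2, y=3) until reaching (x=1, y=9):
  Distance 0: (x=2, y=3)
  Distance 1: (x=2, y=2), (x=1, y=3), (x=3, y=3), (x=2, y=4)
  Distance 2: (x=2, y=1), (x=3, y=2), (x=0, y=3), (x=1, y=4), (x=3, y=4), (x=2, y=5)
  Distance 3: (x=1, y=1), (x=3, y=1), (x=0, y=2), (x=1, y=5), (x=3, y=5), (x=2, y=6)
  Distance 4: (x=1, y=0), (x=3, y=0), (x=0, y=1), (x=0, y=5), (x=1, y=6), (x=3, y=6), (x=2, y=7)
  Distance 5: (x=0, y=0), (x=3, y=7), (x=2, y=8)
  Distance 6: (x=1, y=8), (x=3, y=8), (x=2, y=9)
  Distance 7: (x=0, y=8), (x=1, y=9), (x=3, y=9), (x=2, y=10)  <- goal reached here
One shortest path (7 moves): (x=2, y=3) -> (x=2, y=4) -> (x=2, y=5) -> (x=2, y=6) -> (x=2, y=7) -> (x=2, y=8) -> (x=1, y=8) -> (x=1, y=9)

Answer: Shortest path length: 7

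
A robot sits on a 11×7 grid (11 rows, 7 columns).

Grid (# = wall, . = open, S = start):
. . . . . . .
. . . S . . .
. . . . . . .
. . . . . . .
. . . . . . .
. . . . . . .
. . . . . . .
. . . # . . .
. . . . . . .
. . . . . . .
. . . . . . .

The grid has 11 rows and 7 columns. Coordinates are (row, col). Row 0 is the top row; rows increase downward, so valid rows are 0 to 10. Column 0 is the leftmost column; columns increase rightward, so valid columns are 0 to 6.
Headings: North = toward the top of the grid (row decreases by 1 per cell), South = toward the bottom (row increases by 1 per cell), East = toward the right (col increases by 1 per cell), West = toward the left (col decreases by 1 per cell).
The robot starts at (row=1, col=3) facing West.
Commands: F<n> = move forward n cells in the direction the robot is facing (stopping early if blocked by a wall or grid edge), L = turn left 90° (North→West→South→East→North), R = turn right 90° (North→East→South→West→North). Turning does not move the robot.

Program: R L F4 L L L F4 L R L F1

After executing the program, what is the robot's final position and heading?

Start: (row=1, col=3), facing West
  R: turn right, now facing North
  L: turn left, now facing West
  F4: move forward 3/4 (blocked), now at (row=1, col=0)
  L: turn left, now facing South
  L: turn left, now facing East
  L: turn left, now facing North
  F4: move forward 1/4 (blocked), now at (row=0, col=0)
  L: turn left, now facing West
  R: turn right, now facing North
  L: turn left, now facing West
  F1: move forward 0/1 (blocked), now at (row=0, col=0)
Final: (row=0, col=0), facing West

Answer: Final position: (row=0, col=0), facing West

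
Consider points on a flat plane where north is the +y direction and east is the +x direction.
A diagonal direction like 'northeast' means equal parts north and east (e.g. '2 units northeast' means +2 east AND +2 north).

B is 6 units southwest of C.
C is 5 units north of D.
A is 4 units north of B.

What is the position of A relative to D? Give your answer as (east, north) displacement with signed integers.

Place D at the origin (east=0, north=0).
  C is 5 units north of D: delta (east=+0, north=+5); C at (east=0, north=5).
  B is 6 units southwest of C: delta (east=-6, north=-6); B at (east=-6, north=-1).
  A is 4 units north of B: delta (east=+0, north=+4); A at (east=-6, north=3).
Therefore A relative to D: (east=-6, north=3).

Answer: A is at (east=-6, north=3) relative to D.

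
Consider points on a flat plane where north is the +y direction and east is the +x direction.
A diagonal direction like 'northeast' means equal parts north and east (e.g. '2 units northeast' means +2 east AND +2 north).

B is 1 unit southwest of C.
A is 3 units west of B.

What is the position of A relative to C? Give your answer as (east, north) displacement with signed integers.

Answer: A is at (east=-4, north=-1) relative to C.

Derivation:
Place C at the origin (east=0, north=0).
  B is 1 unit southwest of C: delta (east=-1, north=-1); B at (east=-1, north=-1).
  A is 3 units west of B: delta (east=-3, north=+0); A at (east=-4, north=-1).
Therefore A relative to C: (east=-4, north=-1).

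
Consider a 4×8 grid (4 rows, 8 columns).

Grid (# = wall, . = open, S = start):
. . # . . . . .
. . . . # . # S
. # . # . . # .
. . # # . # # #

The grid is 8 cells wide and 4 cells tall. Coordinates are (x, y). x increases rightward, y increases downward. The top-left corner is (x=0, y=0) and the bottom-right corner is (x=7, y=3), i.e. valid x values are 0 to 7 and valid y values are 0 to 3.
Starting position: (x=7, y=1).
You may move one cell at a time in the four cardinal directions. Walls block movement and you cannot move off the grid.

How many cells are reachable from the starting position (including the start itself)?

BFS flood-fill from (x=7, y=1):
  Distance 0: (x=7, y=1)
  Distance 1: (x=7, y=0), (x=7, y=2)
  Distance 2: (x=6, y=0)
  Distance 3: (x=5, y=0)
  Distance 4: (x=4, y=0), (x=5, y=1)
  Distance 5: (x=3, y=0), (x=5, y=2)
  Distance 6: (x=3, y=1), (x=4, y=2)
  Distance 7: (x=2, y=1), (x=4, y=3)
  Distance 8: (x=1, y=1), (x=2, y=2)
  Distance 9: (x=1, y=0), (x=0, y=1)
  Distance 10: (x=0, y=0), (x=0, y=2)
  Distance 11: (x=0, y=3)
  Distance 12: (x=1, y=3)
Total reachable: 21 (grid has 21 open cells total)

Answer: Reachable cells: 21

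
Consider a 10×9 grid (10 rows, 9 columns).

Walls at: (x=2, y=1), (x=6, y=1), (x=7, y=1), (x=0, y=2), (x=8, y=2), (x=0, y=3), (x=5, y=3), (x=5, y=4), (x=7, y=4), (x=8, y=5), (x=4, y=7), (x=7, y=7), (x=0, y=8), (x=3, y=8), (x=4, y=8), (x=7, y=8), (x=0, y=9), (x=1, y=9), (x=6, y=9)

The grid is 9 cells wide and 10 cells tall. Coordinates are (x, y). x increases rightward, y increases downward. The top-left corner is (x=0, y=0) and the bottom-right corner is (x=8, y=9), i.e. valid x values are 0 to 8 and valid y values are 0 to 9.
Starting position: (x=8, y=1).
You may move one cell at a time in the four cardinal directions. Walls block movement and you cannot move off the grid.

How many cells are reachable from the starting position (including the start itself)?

Answer: Reachable cells: 71

Derivation:
BFS flood-fill from (x=8, y=1):
  Distance 0: (x=8, y=1)
  Distance 1: (x=8, y=0)
  Distance 2: (x=7, y=0)
  Distance 3: (x=6, y=0)
  Distance 4: (x=5, y=0)
  Distance 5: (x=4, y=0), (x=5, y=1)
  Distance 6: (x=3, y=0), (x=4, y=1), (x=5, y=2)
  Distance 7: (x=2, y=0), (x=3, y=1), (x=4, y=2), (x=6, y=2)
  Distance 8: (x=1, y=0), (x=3, y=2), (x=7, y=2), (x=4, y=3), (x=6, y=3)
  Distance 9: (x=0, y=0), (x=1, y=1), (x=2, y=2), (x=3, y=3), (x=7, y=3), (x=4, y=4), (x=6, y=4)
  Distance 10: (x=0, y=1), (x=1, y=2), (x=2, y=3), (x=8, y=3), (x=3, y=4), (x=4, y=5), (x=6, y=5)
  Distance 11: (x=1, y=3), (x=2, y=4), (x=8, y=4), (x=3, y=5), (x=5, y=5), (x=7, y=5), (x=4, y=6), (x=6, y=6)
  Distance 12: (x=1, y=4), (x=2, y=5), (x=3, y=6), (x=5, y=6), (x=7, y=6), (x=6, y=7)
  Distance 13: (x=0, y=4), (x=1, y=5), (x=2, y=6), (x=8, y=6), (x=3, y=7), (x=5, y=7), (x=6, y=8)
  Distance 14: (x=0, y=5), (x=1, y=6), (x=2, y=7), (x=8, y=7), (x=5, y=8)
  Distance 15: (x=0, y=6), (x=1, y=7), (x=2, y=8), (x=8, y=8), (x=5, y=9)
  Distance 16: (x=0, y=7), (x=1, y=8), (x=2, y=9), (x=4, y=9), (x=8, y=9)
  Distance 17: (x=3, y=9), (x=7, y=9)
Total reachable: 71 (grid has 71 open cells total)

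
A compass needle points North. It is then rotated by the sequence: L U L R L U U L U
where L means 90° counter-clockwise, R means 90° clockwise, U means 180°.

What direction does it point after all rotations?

Answer: Final heading: East

Derivation:
Start: North
  L (left (90° counter-clockwise)) -> West
  U (U-turn (180°)) -> East
  L (left (90° counter-clockwise)) -> North
  R (right (90° clockwise)) -> East
  L (left (90° counter-clockwise)) -> North
  U (U-turn (180°)) -> South
  U (U-turn (180°)) -> North
  L (left (90° counter-clockwise)) -> West
  U (U-turn (180°)) -> East
Final: East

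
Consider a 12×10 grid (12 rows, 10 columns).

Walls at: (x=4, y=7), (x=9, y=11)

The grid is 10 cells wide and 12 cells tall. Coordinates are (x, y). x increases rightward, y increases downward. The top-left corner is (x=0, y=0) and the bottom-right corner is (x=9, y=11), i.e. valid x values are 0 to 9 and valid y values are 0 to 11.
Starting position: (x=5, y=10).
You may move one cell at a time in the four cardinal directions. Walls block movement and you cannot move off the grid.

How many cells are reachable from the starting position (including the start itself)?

BFS flood-fill from (x=5, y=10):
  Distance 0: (x=5, y=10)
  Distance 1: (x=5, y=9), (x=4, y=10), (x=6, y=10), (x=5, y=11)
  Distance 2: (x=5, y=8), (x=4, y=9), (x=6, y=9), (x=3, y=10), (x=7, y=10), (x=4, y=11), (x=6, y=11)
  Distance 3: (x=5, y=7), (x=4, y=8), (x=6, y=8), (x=3, y=9), (x=7, y=9), (x=2, y=10), (x=8, y=10), (x=3, y=11), (x=7, y=11)
  Distance 4: (x=5, y=6), (x=6, y=7), (x=3, y=8), (x=7, y=8), (x=2, y=9), (x=8, y=9), (x=1, y=10), (x=9, y=10), (x=2, y=11), (x=8, y=11)
  Distance 5: (x=5, y=5), (x=4, y=6), (x=6, y=6), (x=3, y=7), (x=7, y=7), (x=2, y=8), (x=8, y=8), (x=1, y=9), (x=9, y=9), (x=0, y=10), (x=1, y=11)
  Distance 6: (x=5, y=4), (x=4, y=5), (x=6, y=5), (x=3, y=6), (x=7, y=6), (x=2, y=7), (x=8, y=7), (x=1, y=8), (x=9, y=8), (x=0, y=9), (x=0, y=11)
  Distance 7: (x=5, y=3), (x=4, y=4), (x=6, y=4), (x=3, y=5), (x=7, y=5), (x=2, y=6), (x=8, y=6), (x=1, y=7), (x=9, y=7), (x=0, y=8)
  Distance 8: (x=5, y=2), (x=4, y=3), (x=6, y=3), (x=3, y=4), (x=7, y=4), (x=2, y=5), (x=8, y=5), (x=1, y=6), (x=9, y=6), (x=0, y=7)
  Distance 9: (x=5, y=1), (x=4, y=2), (x=6, y=2), (x=3, y=3), (x=7, y=3), (x=2, y=4), (x=8, y=4), (x=1, y=5), (x=9, y=5), (x=0, y=6)
  Distance 10: (x=5, y=0), (x=4, y=1), (x=6, y=1), (x=3, y=2), (x=7, y=2), (x=2, y=3), (x=8, y=3), (x=1, y=4), (x=9, y=4), (x=0, y=5)
  Distance 11: (x=4, y=0), (x=6, y=0), (x=3, y=1), (x=7, y=1), (x=2, y=2), (x=8, y=2), (x=1, y=3), (x=9, y=3), (x=0, y=4)
  Distance 12: (x=3, y=0), (x=7, y=0), (x=2, y=1), (x=8, y=1), (x=1, y=2), (x=9, y=2), (x=0, y=3)
  Distance 13: (x=2, y=0), (x=8, y=0), (x=1, y=1), (x=9, y=1), (x=0, y=2)
  Distance 14: (x=1, y=0), (x=9, y=0), (x=0, y=1)
  Distance 15: (x=0, y=0)
Total reachable: 118 (grid has 118 open cells total)

Answer: Reachable cells: 118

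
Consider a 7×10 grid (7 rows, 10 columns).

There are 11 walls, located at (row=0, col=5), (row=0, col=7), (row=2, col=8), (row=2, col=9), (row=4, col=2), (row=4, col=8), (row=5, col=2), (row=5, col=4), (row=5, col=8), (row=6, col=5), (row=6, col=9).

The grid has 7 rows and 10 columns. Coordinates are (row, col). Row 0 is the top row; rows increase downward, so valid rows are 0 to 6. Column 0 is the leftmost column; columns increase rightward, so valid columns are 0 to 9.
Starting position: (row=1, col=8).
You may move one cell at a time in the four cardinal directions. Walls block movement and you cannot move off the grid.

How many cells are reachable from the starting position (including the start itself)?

BFS flood-fill from (row=1, col=8):
  Distance 0: (row=1, col=8)
  Distance 1: (row=0, col=8), (row=1, col=7), (row=1, col=9)
  Distance 2: (row=0, col=9), (row=1, col=6), (row=2, col=7)
  Distance 3: (row=0, col=6), (row=1, col=5), (row=2, col=6), (row=3, col=7)
  Distance 4: (row=1, col=4), (row=2, col=5), (row=3, col=6), (row=3, col=8), (row=4, col=7)
  Distance 5: (row=0, col=4), (row=1, col=3), (row=2, col=4), (row=3, col=5), (row=3, col=9), (row=4, col=6), (row=5, col=7)
  Distance 6: (row=0, col=3), (row=1, col=2), (row=2, col=3), (row=3, col=4), (row=4, col=5), (row=4, col=9), (row=5, col=6), (row=6, col=7)
  Distance 7: (row=0, col=2), (row=1, col=1), (row=2, col=2), (row=3, col=3), (row=4, col=4), (row=5, col=5), (row=5, col=9), (row=6, col=6), (row=6, col=8)
  Distance 8: (row=0, col=1), (row=1, col=0), (row=2, col=1), (row=3, col=2), (row=4, col=3)
  Distance 9: (row=0, col=0), (row=2, col=0), (row=3, col=1), (row=5, col=3)
  Distance 10: (row=3, col=0), (row=4, col=1), (row=6, col=3)
  Distance 11: (row=4, col=0), (row=5, col=1), (row=6, col=2), (row=6, col=4)
  Distance 12: (row=5, col=0), (row=6, col=1)
  Distance 13: (row=6, col=0)
Total reachable: 59 (grid has 59 open cells total)

Answer: Reachable cells: 59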